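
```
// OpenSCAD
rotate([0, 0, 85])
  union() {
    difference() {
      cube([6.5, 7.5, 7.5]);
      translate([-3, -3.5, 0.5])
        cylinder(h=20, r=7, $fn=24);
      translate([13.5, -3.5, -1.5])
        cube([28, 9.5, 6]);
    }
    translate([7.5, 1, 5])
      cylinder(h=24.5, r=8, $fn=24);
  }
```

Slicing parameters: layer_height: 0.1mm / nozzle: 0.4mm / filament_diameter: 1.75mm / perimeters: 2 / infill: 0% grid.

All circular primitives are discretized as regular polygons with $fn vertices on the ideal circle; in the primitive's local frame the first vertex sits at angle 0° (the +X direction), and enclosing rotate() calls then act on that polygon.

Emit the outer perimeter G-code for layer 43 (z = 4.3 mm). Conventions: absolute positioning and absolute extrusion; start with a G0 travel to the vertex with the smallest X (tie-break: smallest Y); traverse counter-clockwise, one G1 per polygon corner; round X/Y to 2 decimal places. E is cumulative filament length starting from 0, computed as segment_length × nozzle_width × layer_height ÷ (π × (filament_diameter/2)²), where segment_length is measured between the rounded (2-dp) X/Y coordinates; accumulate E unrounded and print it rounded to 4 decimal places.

G0 X-7.47 Y0.65 Z4.30
G1 X-2.76 Y0.24 E0.0786
G1 X-2.51 Y0.72 E0.0876
G1 X-1.27 Y2.07 E0.1181
G1 X0.27 Y3.05 E0.1485
G1 X0.57 Y6.48 E0.2057
G1 X-6.90 Y7.13 E0.3304
G1 X-7.47 Y0.65 E0.4386

At z = 4.3 mm: the 6.5×7.5 cube contributes its full rectangle; the r=7 cylinder at (-3, -3.5) gives a regular 24-gon of circumradius 7 (constant along its height); the cube at (13.5, -3.5) is present — its section is the full 28×9.5 rectangle; After the difference (first − rest): starting from the 6.5×7.5 cube, the r=7 cylinder at (-3, -3.5) partially overlaps it — only the 5.05 mm² overlap (of its 152.19 mm²) is removed, clipping the outline; the 28×9.5 cube at (13.5, -3.5) misses the remaining region (no effect) — 1 connected region; the cylinder at (7.5, 1) is not intersected at this z (z outside [5, 29.5]); Taking the union: only that combined region is present, so the union is just that shape — 1 connected region; (rotated 85° about Z; rotation is an isometry so areas/perimeters/island counts are preserved). The outline is a single polygon with 7 vertices. Extrusion per mm of travel: 0.4 × 0.1 / (π × 0.875²) = 0.016630. Accumulating E over each segment gives final E = 0.4386.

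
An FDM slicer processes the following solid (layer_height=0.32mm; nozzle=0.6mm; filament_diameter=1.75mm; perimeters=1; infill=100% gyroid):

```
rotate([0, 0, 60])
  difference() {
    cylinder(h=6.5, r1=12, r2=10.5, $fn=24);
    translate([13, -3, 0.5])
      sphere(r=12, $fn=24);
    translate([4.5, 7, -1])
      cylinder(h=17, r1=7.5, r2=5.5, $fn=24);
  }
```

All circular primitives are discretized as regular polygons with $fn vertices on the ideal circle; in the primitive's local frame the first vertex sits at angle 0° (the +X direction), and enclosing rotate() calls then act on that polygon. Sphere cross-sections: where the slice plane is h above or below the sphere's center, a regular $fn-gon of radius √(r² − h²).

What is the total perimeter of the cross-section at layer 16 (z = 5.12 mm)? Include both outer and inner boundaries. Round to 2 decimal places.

At z = 5.12 mm: the cone: at t=0.788 of its height the radius interpolates to r₁+(r₂−r₁)t = 10.818, giving a regular 24-gon of that circumradius (perimeter = 2·24·10.818·sin(180°/24) = 67.78 mm); the r=12 sphere at (13, -3) contributes a regular 24-gon of circumradius √(12²−4.62²) = 11.075 (perimeter = 2·24·11.075·sin(180°/24) = 69.39 mm); the cone at (4.5, 7) (r1=7.5→r2=5.5) has section circumradius 6.780 here — a regular 24-gon (perimeter = 2·24·6.780·sin(180°/24) = 42.48 mm); After the difference (first − rest): starting from the cone, the r=12 sphere at (13, -3) partially overlaps it — only the 101.12 mm² overlap (of its 380.95 mm²) is removed, clipping the outline; the cone at (4.5, 7) partially overlaps it — only the 64.77 mm² overlap (of its 142.77 mm²) is removed, clipping the outline — boundary = 60.77 mm; (rotated 60° about Z; rotation is an isometry so areas/perimeters/island counts are preserved). Overall, the cross-section is a single solid region. Total boundary length (outer) = 60.77 mm.

60.77 mm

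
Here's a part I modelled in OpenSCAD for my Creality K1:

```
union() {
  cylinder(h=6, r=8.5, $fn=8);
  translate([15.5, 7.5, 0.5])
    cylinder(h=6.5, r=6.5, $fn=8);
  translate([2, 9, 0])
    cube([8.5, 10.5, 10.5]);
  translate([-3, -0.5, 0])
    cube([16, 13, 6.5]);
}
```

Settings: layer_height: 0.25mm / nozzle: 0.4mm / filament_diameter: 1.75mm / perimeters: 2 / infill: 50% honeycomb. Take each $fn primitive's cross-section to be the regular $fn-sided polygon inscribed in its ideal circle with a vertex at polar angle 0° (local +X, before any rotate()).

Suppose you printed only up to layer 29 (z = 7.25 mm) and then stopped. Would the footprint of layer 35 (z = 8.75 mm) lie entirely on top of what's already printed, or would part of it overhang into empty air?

Compare the two slices. At z = 7.25: the cylinder is not intersected at this z (z outside [0, 6]); the cylinder at (15.5, 7.5) does not reach this height (z outside [0.5, 7]); the cube at (2, 9) (footprint 8.5×10.5) is included at this height (area 89.25 mm²); the cube at (-3, -0.5) does not reach this height (z outside [0, 6.5]); Taking the union: only the 8.5×10.5 cube at (2, 9) is present, so the union is just that shape — area = 89.25 mm². At z = 8.75: the cylinder is absent (z outside [0, 6]); the cylinder at (15.5, 7.5) does not reach this height (z outside [0.5, 7]); the 8.5×10.5 cube at (2, 9) contributes its full rectangle (area 89.25 mm²); the cube at (-3, -0.5) does not reach this height (z outside [0, 6.5]); Combining (union): only the 8.5×10.5 cube at (2, 9) is present, so the union is just that shape — area = 89.25 mm². Checking containment: the cross-section at z = 8.75 is a subset of the cross-section at z = 7.25.

entirely on top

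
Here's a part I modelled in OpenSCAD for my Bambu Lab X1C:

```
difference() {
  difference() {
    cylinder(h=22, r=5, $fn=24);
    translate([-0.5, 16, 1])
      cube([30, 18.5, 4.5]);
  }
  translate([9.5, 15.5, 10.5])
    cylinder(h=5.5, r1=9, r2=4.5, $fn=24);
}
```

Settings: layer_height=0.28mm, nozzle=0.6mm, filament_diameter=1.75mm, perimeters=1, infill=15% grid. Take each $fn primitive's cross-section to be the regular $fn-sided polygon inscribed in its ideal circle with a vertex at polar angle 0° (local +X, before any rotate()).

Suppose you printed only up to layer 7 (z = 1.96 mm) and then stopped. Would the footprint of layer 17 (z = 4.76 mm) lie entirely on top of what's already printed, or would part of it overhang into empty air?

Compare the two slices. At z = 1.96: the r=5 cylinder gives a regular 24-gon of circumradius 5 (constant along its height) (area = (24/2)·5.000²·sin(360°/24) = 77.65 mm²); the cube at (-0.5, 16) is present — its section is the full 30×18.5 rectangle (area 555.00 mm²); After the difference (first − rest): starting from the r=5 cylinder (77.65 mm²), the 30×18.5 cube at (-0.5, 16) misses the remaining region (no effect) — area = 77.65 mm²; the cone at (9.5, 15.5) does not reach this height (z outside [10.5, 16]); Taking the first minus the rest: none of the subtracted shapes is present at this height, so that combined region is unchanged — area = 77.65 mm². At z = 4.76: the cylinder: section is a regular 24-gon, circumradius r=5 (area = (24/2)·5.000²·sin(360°/24) = 77.65 mm²); the 30×18.5 cube at (-0.5, 16) contributes its full rectangle (area 555.00 mm²); Taking the first minus the rest: starting from the r=5 cylinder (77.65 mm²), the 30×18.5 cube at (-0.5, 16) misses the remaining region (no effect) — area = 77.65 mm²; the cone at (9.5, 15.5) is absent (z outside [10.5, 16]); Taking the first minus the rest: none of the subtracted shapes is present at this height, so that combined region is unchanged — area = 77.65 mm². Checking containment: the cross-section at z = 4.76 is a subset of the cross-section at z = 1.96.

entirely on top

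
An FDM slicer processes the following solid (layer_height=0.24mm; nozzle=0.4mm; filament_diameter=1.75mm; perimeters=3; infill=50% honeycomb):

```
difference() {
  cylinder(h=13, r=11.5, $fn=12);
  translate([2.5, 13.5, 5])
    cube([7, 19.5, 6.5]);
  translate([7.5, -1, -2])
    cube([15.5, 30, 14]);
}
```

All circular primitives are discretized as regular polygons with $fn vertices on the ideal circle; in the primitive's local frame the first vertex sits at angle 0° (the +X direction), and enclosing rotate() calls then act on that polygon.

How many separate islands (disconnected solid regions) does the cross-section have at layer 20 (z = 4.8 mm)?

At z = 4.8 mm: the cylinder: section is a regular 12-gon, circumradius r=11.5; the cube at (2.5, 13.5) is absent (z outside [5, 11.5]); the cube at (7.5, -1) (footprint 15.5×30) is included at this height; Subtracting the remaining from the first: starting from the r=11.5 cylinder, the 15.5×30 cube at (7.5, -1) partially overlaps it — only the 25.46 mm² overlap (of its 465.00 mm²) is removed, clipping the outline — 1 connected region. Overall, the cross-section is a single solid region. Island count = 1.

1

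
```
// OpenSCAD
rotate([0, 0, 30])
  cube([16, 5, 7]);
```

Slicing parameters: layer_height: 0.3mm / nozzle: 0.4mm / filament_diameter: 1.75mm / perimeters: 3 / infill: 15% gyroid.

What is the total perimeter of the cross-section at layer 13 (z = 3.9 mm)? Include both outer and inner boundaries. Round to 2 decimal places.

At z = 3.9 mm: the cube (footprint 16×5) is included at this height (perimeter 42.00 mm); (whole slice rotated 30° about Z — lengths, areas and connectivity unchanged). Overall, the cross-section is a single solid region. Total boundary length (outer) = 42.00 mm.

42.00 mm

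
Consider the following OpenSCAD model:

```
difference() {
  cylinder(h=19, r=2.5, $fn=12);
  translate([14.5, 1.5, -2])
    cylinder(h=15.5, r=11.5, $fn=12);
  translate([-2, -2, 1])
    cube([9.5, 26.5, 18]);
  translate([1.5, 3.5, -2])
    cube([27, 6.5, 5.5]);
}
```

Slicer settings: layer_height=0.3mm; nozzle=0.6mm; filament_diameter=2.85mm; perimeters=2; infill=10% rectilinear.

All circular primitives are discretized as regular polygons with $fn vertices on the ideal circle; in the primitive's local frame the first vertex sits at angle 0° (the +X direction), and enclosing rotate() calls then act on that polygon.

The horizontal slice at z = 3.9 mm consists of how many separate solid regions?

2

At z = 3.9 mm: the cylinder: section is a regular 12-gon, circumradius r=2.5; the cylinder at (14.5, 1.5): section is a regular 12-gon, circumradius r=11.5; the 9.5×26.5 cube at (-2, -2) contributes its full rectangle; the cube at (1.5, 3.5) is not intersected at this z (z outside [-2, 3.5]); After the difference (first − rest): starting from the r=2.5 cylinder, the r=11.5 cylinder at (14.5, 1.5) misses the remaining region (no effect); the 9.5×26.5 cube at (-2, -2) partially overlaps it — only the 17.03 mm² overlap (of its 251.75 mm²) is removed, clipping the outline — 2 connected regions. The result has 2 disconnected regions.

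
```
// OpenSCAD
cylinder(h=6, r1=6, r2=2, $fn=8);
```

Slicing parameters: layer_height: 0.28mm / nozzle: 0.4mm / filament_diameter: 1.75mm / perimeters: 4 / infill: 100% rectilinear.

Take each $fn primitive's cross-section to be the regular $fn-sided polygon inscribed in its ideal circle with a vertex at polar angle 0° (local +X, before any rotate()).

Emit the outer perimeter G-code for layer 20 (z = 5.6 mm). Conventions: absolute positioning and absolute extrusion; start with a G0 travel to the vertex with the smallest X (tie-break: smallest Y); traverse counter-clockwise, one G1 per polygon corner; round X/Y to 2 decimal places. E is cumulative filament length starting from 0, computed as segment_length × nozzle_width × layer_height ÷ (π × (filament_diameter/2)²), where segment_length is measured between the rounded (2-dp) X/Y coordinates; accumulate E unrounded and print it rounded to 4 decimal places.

At z = 5.6 mm: the cone (r1=6→r2=2) has section circumradius 2.267 here — a regular 8-gon. The outline is a single polygon with 8 vertices. Extrusion per mm of travel: 0.4 × 0.28 / (π × 0.875²) = 0.046564. Accumulating E over each segment gives final E = 0.6462.

G0 X-2.27 Y0.00 Z5.60
G1 X-1.60 Y-1.60 E0.0808
G1 X0.00 Y-2.27 E0.1615
G1 X1.60 Y-1.60 E0.2423
G1 X2.27 Y0.00 E0.3231
G1 X1.60 Y1.60 E0.4039
G1 X0.00 Y2.27 E0.4846
G1 X-1.60 Y1.60 E0.5654
G1 X-2.27 Y0.00 E0.6462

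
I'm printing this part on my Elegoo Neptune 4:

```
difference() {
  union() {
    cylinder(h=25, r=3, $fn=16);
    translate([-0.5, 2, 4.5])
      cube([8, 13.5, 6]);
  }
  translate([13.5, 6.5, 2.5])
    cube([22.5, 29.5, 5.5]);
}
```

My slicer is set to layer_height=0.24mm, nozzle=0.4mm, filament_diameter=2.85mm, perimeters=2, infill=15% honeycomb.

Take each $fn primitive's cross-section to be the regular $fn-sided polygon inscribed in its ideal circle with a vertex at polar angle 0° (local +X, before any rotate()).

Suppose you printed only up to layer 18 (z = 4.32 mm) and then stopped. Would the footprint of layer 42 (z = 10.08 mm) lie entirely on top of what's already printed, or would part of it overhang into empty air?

part overhangs

Compare the two slices. At z = 4.32: the r=3 cylinder contributes a regular 16-gon of circumradius 3 (area = (16/2)·3.000²·sin(360°/16) = 27.55 mm²); the cube at (-0.5, 2) is absent (z outside [4.5, 10.5]); Merging all regions: only the r=3 cylinder is present, so the union is just that shape — area = 27.55 mm²; the cube at (13.5, 6.5) (footprint 22.5×29.5) is included at this height (area 663.75 mm²); Taking the first minus the rest: starting from that combined region (27.55 mm²), the 22.5×29.5 cube at (13.5, 6.5) misses the remaining region (no effect) — area = 27.55 mm². At z = 10.08: the cylinder: section is a regular 16-gon, circumradius r=3 (area = (16/2)·3.000²·sin(360°/16) = 27.55 mm²); the 8×13.5 cube at (-0.5, 2) contributes its full rectangle (area 108.00 mm²); Merging all regions: the regions partially overlap — summed areas 135.55 mm² minus the doubly-counted overlap 1.93 mm² gives 133.62 mm² — area = 133.62 mm²; the cube at (13.5, 6.5) is not intersected at this z (z outside [2.5, 8]); Taking the first minus the rest: none of the subtracted shapes is present at this height, so the result so far is unchanged — area = 133.62 mm². Checking containment: at z = 10.08 the cross-section extends beyond the z = 4.32 cross-section by about 106.07 mm².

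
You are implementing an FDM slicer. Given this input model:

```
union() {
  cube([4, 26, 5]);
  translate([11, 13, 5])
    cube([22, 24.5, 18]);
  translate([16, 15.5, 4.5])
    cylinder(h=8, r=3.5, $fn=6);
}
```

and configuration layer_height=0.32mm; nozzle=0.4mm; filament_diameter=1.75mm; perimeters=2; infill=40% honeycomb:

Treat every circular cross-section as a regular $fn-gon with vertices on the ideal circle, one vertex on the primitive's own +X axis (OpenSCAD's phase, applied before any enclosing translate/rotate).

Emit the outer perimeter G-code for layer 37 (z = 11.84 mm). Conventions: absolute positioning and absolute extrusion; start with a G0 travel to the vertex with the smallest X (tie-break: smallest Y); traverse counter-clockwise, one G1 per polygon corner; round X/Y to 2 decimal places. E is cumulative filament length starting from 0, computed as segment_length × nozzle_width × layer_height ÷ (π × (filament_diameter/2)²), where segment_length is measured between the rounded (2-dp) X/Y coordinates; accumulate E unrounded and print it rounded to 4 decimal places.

At z = 11.84 mm: the cube does not reach this height (z outside [0, 5]); the cube at (11, 13) is present — its section is the full 22×24.5 rectangle; the cylinder at (16, 15.5): section is a regular 6-gon, circumradius r=3.5; Merging all regions: the regions partially overlap (shared area 29.80 mm²), so overlapping operands fuse into one piece — 1 connected region. The outline is a single polygon with 8 vertices. Extrusion per mm of travel: 0.4 × 0.32 / (π × 0.875²) = 0.053216. Accumulating E over each segment gives final E = 4.9815.

G0 X11.00 Y13.00 Z11.84
G1 X13.94 Y13.00 E0.1565
G1 X14.25 Y12.47 E0.1891
G1 X17.75 Y12.47 E0.3754
G1 X18.06 Y13.00 E0.4081
G1 X33.00 Y13.00 E1.2031
G1 X33.00 Y37.50 E2.5069
G1 X11.00 Y37.50 E3.6777
G1 X11.00 Y13.00 E4.9815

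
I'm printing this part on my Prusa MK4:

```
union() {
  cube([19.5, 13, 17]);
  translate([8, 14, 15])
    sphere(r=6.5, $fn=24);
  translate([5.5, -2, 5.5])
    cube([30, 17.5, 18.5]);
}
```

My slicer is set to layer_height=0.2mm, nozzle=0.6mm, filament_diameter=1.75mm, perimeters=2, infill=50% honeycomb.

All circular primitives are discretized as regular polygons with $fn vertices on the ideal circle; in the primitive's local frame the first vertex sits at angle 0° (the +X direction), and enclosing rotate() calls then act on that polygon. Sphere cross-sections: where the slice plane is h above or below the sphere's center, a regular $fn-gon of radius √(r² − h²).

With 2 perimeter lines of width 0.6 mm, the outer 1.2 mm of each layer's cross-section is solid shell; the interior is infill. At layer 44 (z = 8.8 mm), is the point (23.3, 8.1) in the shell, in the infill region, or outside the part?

infill

At z = 8.8 mm: the cube (footprint 19.5×13) is included at this height; the r=6.5 sphere at (8, 14) contributes a regular 24-gon of circumradius √(6.5²−6.2²) = 1.952; the 30×17.5 cube at (5.5, -2) contributes its full rectangle; Taking the union: the regions partially overlap (shared area 193.09 mm²), so overlapping operands fuse into one piece — 1 connected region. Overall, the cross-section is a single solid region. The nearest boundary edge runs (9.22, 15.50)→(35.50, 15.50); distance from the point to it = 7.40 mm. The point is inside the cross-section and 7.40 mm from the nearest boundary — more than the 1.2 mm shell width (2 × 0.6), so it's in the infill interior.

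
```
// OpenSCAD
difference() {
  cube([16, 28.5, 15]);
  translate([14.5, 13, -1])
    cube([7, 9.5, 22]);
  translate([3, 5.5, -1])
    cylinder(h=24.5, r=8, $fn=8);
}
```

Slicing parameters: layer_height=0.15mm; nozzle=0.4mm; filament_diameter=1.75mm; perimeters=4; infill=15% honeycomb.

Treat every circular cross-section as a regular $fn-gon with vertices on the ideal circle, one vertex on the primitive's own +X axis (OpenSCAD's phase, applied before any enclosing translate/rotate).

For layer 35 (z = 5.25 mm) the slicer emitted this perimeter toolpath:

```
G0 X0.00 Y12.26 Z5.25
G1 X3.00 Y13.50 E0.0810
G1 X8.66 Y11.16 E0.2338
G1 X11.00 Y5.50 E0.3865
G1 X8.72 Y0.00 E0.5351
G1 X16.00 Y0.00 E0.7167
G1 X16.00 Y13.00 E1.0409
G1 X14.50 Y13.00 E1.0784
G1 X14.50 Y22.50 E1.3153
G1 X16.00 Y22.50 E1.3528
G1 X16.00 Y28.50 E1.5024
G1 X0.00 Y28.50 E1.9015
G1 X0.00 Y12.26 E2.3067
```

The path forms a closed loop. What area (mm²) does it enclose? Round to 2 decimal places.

Apply the shoelace formula to the sequence of (X, Y) vertices; enclosed area = 320.10 mm².

320.10 mm²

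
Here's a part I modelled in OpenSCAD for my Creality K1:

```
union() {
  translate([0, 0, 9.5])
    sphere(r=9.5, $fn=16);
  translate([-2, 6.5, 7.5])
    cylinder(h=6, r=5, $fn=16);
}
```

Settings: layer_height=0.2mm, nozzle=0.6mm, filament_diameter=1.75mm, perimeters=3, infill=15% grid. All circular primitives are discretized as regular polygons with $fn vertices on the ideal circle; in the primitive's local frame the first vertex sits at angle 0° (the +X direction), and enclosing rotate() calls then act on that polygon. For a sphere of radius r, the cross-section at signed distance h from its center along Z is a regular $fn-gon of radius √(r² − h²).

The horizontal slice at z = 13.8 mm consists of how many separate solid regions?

At z = 13.8 mm: the r=9.5 sphere slices to a regular 16-gon of circumradius 8.471 (√(r²−h²) with h=4.3 from center); the cylinder at (-2, 6.5) is absent (z outside [7.5, 13.5]); Taking the union: only the r=9.5 sphere is present, so the union is just that shape — 1 connected region. The result has 1 disconnected region.

1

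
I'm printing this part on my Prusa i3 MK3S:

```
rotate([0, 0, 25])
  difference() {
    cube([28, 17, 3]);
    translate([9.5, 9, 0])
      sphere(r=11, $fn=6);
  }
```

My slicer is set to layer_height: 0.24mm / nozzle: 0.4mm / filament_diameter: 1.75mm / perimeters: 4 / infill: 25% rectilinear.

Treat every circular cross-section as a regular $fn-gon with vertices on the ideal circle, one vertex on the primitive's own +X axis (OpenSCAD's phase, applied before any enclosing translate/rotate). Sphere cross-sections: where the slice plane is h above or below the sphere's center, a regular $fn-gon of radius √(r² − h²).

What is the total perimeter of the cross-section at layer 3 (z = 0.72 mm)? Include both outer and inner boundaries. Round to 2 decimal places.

93.96 mm

At z = 0.72 mm: the 28×17 cube contributes its full rectangle (perimeter 90.00 mm); the r=11 sphere at (9.5, 9) slices to a regular 6-gon of circumradius 10.976 (√(r²−h²) with h=0.72 from center) (perimeter = 2·6·10.976·sin(180°/6) = 65.86 mm); Subtracting the remaining from the first: starting from the 28×17 cube, the r=11 sphere at (9.5, 9) partially overlaps it — only the 285.71 mm² overlap (of its 313.02 mm²) is removed, clipping the outline — boundary = 93.96 mm; (rotated 25° about Z; rotation is an isometry so areas/perimeters/island counts are preserved). Overall, the cross-section has 3 separate islands. Total boundary length (outer) = 93.96 mm.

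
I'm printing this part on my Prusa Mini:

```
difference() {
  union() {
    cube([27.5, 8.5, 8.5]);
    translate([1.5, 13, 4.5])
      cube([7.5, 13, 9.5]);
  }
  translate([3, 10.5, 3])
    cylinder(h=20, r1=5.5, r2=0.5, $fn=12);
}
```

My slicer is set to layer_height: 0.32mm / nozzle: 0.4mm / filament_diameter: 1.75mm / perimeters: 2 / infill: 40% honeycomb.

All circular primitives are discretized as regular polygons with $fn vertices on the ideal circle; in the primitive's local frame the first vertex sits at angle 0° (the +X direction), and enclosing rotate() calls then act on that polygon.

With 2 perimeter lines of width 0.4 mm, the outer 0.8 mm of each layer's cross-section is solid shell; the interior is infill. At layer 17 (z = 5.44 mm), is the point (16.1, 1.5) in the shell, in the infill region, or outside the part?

At z = 5.44 mm: the cube is present — its section is the full 27.5×8.5 rectangle; the cube at (1.5, 13) (footprint 7.5×13) is included at this height; Combining (union): the 2 present regions are separate (no shared area or edge), so areas and boundary lengths simply add and each stays a separate island — 2 connected regions; the cone at (3, 10.5) contributes a regular 12-gon of circumradius 4.890 (interpolated between r1=5.5 and r2=0.5 at t=0.122); Subtracting the remaining from the first: starting from the result so far, the cone at (3, 10.5) partially overlaps it — only the 25.87 mm² overlap (of its 71.74 mm²) is removed, clipping the outline — 2 connected regions. Overall, the cross-section has 2 separate islands. The nearest boundary edge runs (27.50, 0.00)→(0.00, 0.00); distance from the point to it = 1.50 mm. (Shell/infill is judged within the island containing the point — the largest one.) The point is inside the cross-section and 1.50 mm from the nearest boundary — more than the 0.8 mm shell width (2 × 0.4), so it's in the infill interior.

infill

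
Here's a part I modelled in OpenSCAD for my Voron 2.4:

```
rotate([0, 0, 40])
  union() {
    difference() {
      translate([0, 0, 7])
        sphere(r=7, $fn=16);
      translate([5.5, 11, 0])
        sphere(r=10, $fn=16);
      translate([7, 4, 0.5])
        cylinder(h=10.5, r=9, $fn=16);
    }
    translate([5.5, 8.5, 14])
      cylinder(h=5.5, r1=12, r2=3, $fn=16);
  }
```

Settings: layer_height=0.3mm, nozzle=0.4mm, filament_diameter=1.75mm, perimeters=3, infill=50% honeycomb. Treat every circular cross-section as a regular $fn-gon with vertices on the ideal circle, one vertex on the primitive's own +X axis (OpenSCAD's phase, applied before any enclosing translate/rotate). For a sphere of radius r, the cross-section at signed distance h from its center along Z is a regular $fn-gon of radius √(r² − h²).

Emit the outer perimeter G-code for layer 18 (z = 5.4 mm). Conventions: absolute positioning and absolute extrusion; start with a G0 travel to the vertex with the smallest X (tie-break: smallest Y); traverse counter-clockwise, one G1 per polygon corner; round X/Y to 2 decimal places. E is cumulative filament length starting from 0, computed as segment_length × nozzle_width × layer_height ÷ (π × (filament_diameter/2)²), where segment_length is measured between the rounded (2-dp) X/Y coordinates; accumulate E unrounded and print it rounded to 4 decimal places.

At z = 5.4 mm: the r=7 sphere slices to a regular 16-gon of circumradius 6.815 (√(r²−h²) with h=1.6 from center); the r=10 sphere at (5.5, 11) slices to a regular 16-gon of circumradius 8.417 (√(r²−h²) with h=5.4 from center); the cylinder at (7, 4): section is a regular 16-gon, circumradius r=9; Subtracting the remaining from the first: starting from the r=7 sphere, the r=10 sphere at (5.5, 11) partially overlaps it — only the 15.99 mm² overlap (of its 216.87 mm²) is removed, clipping the outline; the r=9 cylinder at (7, 4) partially overlaps it — only the 53.88 mm² overlap (of its 247.98 mm²) is removed, clipping the outline — 1 connected region; the cone at (5.5, 8.5) does not reach this height (z outside [14, 19.5]); Merging all regions: only the result so far is present, so the union is just that shape — 1 connected region; (rotated 40° about Z; rotation is an isometry so areas/perimeters/island counts are preserved). The outline is a single polygon with 16 vertices. Extrusion per mm of travel: 0.4 × 0.3 / (π × 0.875²) = 0.049890. Accumulating E over each segment gives final E = 1.9888.

G0 X-6.79 Y0.59 Z5.40
G1 X-6.50 Y-2.05 E0.1325
G1 X-5.22 Y-4.38 E0.2651
G1 X-3.15 Y-6.04 E0.3975
G1 X-0.59 Y-6.79 E0.5306
G1 X2.05 Y-6.50 E0.6631
G1 X4.38 Y-5.22 E0.7957
G1 X6.04 Y-3.15 E0.9281
G1 X6.79 Y-0.59 E1.0612
G1 X6.76 Y-0.33 E1.0743
G1 X5.50 Y-1.02 E1.1459
G1 X2.01 Y-1.40 E1.3211
G1 X-1.36 Y-0.42 E1.4962
G1 X-4.10 Y1.78 E1.6715
G1 X-5.34 Y4.03 E1.7996
G1 X-6.04 Y3.15 E1.8557
G1 X-6.79 Y0.59 E1.9888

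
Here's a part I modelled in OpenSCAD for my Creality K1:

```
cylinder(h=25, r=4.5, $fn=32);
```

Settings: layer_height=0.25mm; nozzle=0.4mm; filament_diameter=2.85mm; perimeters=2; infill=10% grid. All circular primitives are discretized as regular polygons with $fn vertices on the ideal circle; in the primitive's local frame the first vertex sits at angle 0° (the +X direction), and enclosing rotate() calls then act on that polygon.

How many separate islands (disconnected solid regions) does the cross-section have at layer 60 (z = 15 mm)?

1

At z = 15 mm: the cylinder: section is a regular 32-gon, circumradius r=4.5. Overall, the cross-section is a single solid region. Island count = 1.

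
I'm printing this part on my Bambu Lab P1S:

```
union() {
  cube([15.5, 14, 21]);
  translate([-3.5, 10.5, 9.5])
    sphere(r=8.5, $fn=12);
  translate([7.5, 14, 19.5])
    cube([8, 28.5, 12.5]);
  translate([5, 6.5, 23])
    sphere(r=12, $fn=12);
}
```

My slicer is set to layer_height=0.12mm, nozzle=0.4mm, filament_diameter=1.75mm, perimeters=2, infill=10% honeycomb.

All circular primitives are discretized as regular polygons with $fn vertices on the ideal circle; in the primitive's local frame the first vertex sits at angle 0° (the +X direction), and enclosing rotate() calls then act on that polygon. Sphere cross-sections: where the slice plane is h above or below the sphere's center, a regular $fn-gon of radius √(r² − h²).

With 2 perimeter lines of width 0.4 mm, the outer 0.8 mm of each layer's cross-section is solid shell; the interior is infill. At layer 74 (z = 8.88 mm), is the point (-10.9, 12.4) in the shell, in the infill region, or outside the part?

shell

At z = 8.88 mm: the cube (footprint 15.5×14) is included at this height; the r=8.5 sphere at (-3.5, 10.5) contributes a regular 12-gon of circumradius √(8.5²−0.62²) = 8.477; the cube at (7.5, 14) is not intersected at this z (z outside [19.5, 32]); the sphere at (5, 6.5) is absent (|z−center|=14.120 > r=12); Combining (union): the regions partially overlap (shared area 41.65 mm²), so overlapping operands fuse into one piece — 1 connected region. Overall, the cross-section is a single solid region. The nearest boundary edge runs (-11.98, 10.50)→(-10.84, 14.74); distance from the point to it = 0.55 mm. The point is inside the cross-section, 0.55 mm from the nearest boundary — within the 0.8 mm shell band (2 × 0.4).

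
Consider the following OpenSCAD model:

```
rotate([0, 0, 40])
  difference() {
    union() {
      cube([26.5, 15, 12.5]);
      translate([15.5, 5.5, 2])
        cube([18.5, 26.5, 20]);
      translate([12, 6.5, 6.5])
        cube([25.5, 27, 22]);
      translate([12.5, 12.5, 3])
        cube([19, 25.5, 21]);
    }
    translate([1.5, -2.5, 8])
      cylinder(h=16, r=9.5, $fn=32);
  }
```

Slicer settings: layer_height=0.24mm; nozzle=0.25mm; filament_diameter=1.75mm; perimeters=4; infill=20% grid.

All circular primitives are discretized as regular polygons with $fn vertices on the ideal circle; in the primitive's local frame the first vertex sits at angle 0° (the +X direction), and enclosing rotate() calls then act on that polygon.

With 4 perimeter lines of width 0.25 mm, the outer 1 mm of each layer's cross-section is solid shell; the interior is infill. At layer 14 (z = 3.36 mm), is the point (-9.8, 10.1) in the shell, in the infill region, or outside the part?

At z = 3.36 mm: the 26.5×15 cube contributes its full rectangle; the cube at (15.5, 5.5) (footprint 18.5×26.5) is included at this height; the cube at (12, 6.5) is absent (z outside [6.5, 28.5]); the 19×25.5 cube at (12.5, 12.5) contributes its full rectangle; Taking the union: the regions partially overlap (shared area 424.00 mm²), so overlapping operands fuse into one piece — 1 connected region; the cylinder at (1.5, -2.5) is not intersected at this z (z outside [8, 24]); Subtracting the remaining from the first: none of the subtracted shapes is present at this height, so that combined region is unchanged — 1 connected region; (whole slice rotated 40° about Z — lengths, areas and connectivity unchanged). Overall, the cross-section is a single solid region. Undo the 40° rotation: the query point maps to (-1.015, 14.036) in the un-rotated model frame. The nearest boundary edge runs (0.00, 0.00)→(0.00, 15.00); distance from the point to it = 1.02 mm. The point is not inside any of the regions above, so it lies outside the cross-section (1.02 mm from the nearest boundary).

outside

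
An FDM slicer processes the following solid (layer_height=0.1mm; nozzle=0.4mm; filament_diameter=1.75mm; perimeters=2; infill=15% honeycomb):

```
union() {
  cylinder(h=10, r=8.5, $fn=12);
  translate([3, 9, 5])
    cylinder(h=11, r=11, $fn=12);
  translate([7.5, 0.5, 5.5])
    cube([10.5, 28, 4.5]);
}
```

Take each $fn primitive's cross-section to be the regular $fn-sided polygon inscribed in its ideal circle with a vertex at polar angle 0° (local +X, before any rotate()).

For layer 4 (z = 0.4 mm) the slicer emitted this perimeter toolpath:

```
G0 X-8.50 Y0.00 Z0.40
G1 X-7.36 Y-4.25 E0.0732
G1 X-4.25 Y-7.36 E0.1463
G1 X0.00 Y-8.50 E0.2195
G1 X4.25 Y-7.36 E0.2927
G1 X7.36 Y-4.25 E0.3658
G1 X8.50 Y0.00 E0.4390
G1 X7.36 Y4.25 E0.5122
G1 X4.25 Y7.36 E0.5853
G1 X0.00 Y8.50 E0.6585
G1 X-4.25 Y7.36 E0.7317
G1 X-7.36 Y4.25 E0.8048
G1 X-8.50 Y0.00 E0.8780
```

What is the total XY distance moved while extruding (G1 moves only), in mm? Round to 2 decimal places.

Sum the Euclidean lengths of each G1 segment: total = 52.79 mm.

52.79 mm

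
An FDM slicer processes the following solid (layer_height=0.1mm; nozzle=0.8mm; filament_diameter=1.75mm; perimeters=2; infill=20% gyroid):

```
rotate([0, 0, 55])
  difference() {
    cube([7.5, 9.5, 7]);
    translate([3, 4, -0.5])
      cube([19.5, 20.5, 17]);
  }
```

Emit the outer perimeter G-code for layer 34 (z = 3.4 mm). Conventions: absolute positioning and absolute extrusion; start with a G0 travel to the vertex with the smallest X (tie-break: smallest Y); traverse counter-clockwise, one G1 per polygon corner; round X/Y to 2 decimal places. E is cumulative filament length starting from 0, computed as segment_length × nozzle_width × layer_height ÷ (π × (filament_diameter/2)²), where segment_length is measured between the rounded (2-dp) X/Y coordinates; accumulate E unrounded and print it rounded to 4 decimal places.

G0 X-7.78 Y5.45 Z3.40
G1 X0.00 Y0.00 E0.3159
G1 X4.30 Y6.14 E0.5653
G1 X1.03 Y8.44 E0.6982
G1 X-1.56 Y4.75 E0.8482
G1 X-6.06 Y7.91 E1.0311
G1 X-7.78 Y5.45 E1.1309

At z = 3.4 mm: the cube is present — its section is the full 7.5×9.5 rectangle; the cube at (3, 4) is present — its section is the full 19.5×20.5 rectangle; After the difference (first − rest): starting from the 7.5×9.5 cube, the 19.5×20.5 cube at (3, 4) partially overlaps it — only the 24.75 mm² overlap (of its 399.75 mm²) is removed, clipping the outline — 1 connected region; (whole slice rotated 55° about Z — lengths, areas and connectivity unchanged). The outline is a single polygon with 6 vertices. Extrusion per mm of travel: 0.8 × 0.1 / (π × 0.875²) = 0.033260. Accumulating E over each segment gives final E = 1.1309.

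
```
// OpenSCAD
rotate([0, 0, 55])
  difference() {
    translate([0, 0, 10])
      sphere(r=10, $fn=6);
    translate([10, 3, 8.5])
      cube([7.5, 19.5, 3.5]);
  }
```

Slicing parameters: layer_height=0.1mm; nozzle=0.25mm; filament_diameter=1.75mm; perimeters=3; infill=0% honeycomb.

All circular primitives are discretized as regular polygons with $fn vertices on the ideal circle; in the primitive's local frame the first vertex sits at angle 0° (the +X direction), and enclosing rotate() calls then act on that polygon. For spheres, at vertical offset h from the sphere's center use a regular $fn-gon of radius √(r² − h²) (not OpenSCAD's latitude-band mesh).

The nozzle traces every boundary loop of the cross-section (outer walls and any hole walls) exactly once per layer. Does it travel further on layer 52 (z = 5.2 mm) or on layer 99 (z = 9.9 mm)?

layer 99 (z = 9.9 mm)

Layer 52 (z = 5.2): the r=10 sphere contributes a regular 6-gon of circumradius √(10²−4.8²) = 8.773 (perimeter = 2·6·8.773·sin(180°/6) = 52.64 mm); the cube at (10, 3) does not reach this height (z outside [8.5, 12]); After the difference (first − rest): none of the subtracted shapes is present at this height, so the r=10 sphere is unchanged — boundary = 52.64 mm; (whole slice rotated 55° about Z — lengths, areas and connectivity unchanged). So its perimeter = 52.64 mm. Layer 99 (z = 9.9): the sphere: section is a regular 6-gon, circumradius = √(r²−h²) = √(10²−0.1²) = 9.999 (perimeter = 2·6·9.999·sin(180°/6) = 60.00 mm); the 7.5×19.5 cube at (10, 3) contributes its full rectangle (perimeter 54.00 mm); After the difference (first − rest): starting from the r=10 sphere, the 7.5×19.5 cube at (10, 3) misses the remaining region (no effect) — boundary = 60.00 mm; (whole slice rotated 55° about Z — lengths, areas and connectivity unchanged). So its perimeter = 60.00 mm. Layer 99 is larger (60.00 vs 52.64 mm).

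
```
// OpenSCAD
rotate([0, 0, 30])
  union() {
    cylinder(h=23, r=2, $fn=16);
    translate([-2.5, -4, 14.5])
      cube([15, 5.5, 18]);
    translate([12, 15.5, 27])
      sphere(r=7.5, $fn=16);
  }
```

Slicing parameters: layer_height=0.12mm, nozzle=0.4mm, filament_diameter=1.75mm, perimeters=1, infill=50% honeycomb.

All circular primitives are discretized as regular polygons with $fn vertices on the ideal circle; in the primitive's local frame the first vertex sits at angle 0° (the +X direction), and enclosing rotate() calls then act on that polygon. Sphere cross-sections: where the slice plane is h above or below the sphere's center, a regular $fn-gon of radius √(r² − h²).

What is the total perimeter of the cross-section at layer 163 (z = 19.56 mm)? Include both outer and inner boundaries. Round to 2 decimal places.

At z = 19.56 mm: the r=2 cylinder contributes a regular 16-gon of circumradius 2 (perimeter = 2·16·2.000·sin(180°/16) = 12.49 mm); the cube at (-2.5, -4) (footprint 15×5.5) is included at this height (perimeter 41.00 mm); the sphere at (12, 15.5): section is a regular 16-gon, circumradius = √(r²−h²) = √(7.5²−7.44²) = 0.947 (perimeter = 2·16·0.947·sin(180°/16) = 5.91 mm); Combining (union): the regions partially overlap (shared area 11.42 mm²), so the edge portions inside another operand are dropped and the merged outline is re-measured after clipping — boundary = 47.15 mm; (rotated 30° about Z; rotation is an isometry so areas/perimeters/island counts are preserved). Overall, the cross-section has 2 separate islands. Total boundary length (outer) = 47.15 mm.

47.15 mm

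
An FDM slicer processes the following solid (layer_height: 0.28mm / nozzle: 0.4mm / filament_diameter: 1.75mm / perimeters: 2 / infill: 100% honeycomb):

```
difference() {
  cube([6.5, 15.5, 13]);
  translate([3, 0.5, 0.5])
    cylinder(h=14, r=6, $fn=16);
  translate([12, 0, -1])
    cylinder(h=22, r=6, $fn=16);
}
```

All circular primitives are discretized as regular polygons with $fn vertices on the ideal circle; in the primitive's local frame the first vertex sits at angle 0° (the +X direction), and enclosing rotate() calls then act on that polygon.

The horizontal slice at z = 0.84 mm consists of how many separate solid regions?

1

At z = 0.84 mm: the cube is present — its section is the full 6.5×15.5 rectangle; the r=6 cylinder at (3, 0.5) gives a regular 16-gon of circumradius 6 (constant along its height); the r=6 cylinder at (12, 0) gives a regular 16-gon of circumradius 6 (constant along its height); Subtracting the remaining from the first: starting from the 6.5×15.5 cube, the r=6 cylinder at (3, 0.5) partially overlaps it — only the 39.68 mm² overlap (of its 110.21 mm²) is removed, clipping the outline; the r=6 cylinder at (12, 0) misses the remaining region (no effect) — 1 connected region. The result has 1 disconnected region.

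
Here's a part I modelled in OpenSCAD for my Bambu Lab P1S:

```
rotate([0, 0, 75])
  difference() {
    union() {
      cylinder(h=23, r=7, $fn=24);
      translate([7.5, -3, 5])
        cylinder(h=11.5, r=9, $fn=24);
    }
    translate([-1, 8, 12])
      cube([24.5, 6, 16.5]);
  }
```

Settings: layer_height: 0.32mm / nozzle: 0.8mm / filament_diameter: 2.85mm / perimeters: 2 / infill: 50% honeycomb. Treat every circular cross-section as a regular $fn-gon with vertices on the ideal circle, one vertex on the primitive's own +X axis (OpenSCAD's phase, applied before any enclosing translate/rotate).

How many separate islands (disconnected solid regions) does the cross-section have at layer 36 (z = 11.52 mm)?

1

At z = 11.52 mm: the r=7 cylinder contributes a regular 24-gon of circumradius 7; the r=9 cylinder at (7.5, -3) gives a regular 24-gon of circumradius 9 (constant along its height); Combining (union): the regions partially overlap (shared area 74.70 mm²), so overlapping operands fuse into one piece — 1 connected region; the cube at (-1, 8) does not reach this height (z outside [12, 28.5]); Taking the first minus the rest: none of the subtracted shapes is present at this height, so the result so far is unchanged — 1 connected region; (rotated 75° about Z; rotation is an isometry so areas/perimeters/island counts are preserved). Overall, the cross-section is a single solid region. Island count = 1.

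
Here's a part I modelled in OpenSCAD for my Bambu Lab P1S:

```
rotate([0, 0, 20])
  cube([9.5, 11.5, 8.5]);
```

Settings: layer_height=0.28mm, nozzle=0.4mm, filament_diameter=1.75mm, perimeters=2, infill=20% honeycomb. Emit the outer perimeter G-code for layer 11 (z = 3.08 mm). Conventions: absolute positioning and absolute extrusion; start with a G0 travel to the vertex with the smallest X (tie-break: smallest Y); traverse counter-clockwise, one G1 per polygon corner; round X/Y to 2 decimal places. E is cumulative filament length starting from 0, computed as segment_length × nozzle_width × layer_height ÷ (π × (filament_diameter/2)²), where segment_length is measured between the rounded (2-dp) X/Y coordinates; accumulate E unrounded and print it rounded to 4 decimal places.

At z = 3.08 mm: the 9.5×11.5 cube contributes its full rectangle; (rotated 20° about Z; rotation is an isometry so areas/perimeters/island counts are preserved). The outline is a single polygon with 4 vertices. Extrusion per mm of travel: 0.4 × 0.28 / (π × 0.875²) = 0.046564. Accumulating E over each segment gives final E = 1.9559.

G0 X-3.93 Y10.81 Z3.08
G1 X0.00 Y0.00 E0.5356
G1 X8.93 Y3.25 E0.9781
G1 X4.99 Y14.06 E1.5138
G1 X-3.93 Y10.81 E1.9559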